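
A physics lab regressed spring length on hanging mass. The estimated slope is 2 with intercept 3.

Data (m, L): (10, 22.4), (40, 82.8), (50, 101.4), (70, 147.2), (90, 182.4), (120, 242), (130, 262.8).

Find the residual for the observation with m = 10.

e = -0.6

ŷ = 3 + 2·10 = 23
e = 22.4 − 23 = -0.6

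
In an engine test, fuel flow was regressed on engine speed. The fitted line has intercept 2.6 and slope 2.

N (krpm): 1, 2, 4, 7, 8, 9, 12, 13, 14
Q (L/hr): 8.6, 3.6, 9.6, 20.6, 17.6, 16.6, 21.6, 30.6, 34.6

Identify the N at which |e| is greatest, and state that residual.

N=1: ŷ = 2.6 + 2·1 = 4.6; e = 8.6 − 4.6 = 4
N=2: ŷ = 2.6 + 2·2 = 6.6; e = 3.6 − 6.6 = -3
N=4: ŷ = 2.6 + 2·4 = 10.6; e = 9.6 − 10.6 = -1
N=7: ŷ = 2.6 + 2·7 = 16.6; e = 20.6 − 16.6 = 4
N=8: ŷ = 2.6 + 2·8 = 18.6; e = 17.6 − 18.6 = -1
N=9: ŷ = 2.6 + 2·9 = 20.6; e = 16.6 − 20.6 = -4
N=12: ŷ = 2.6 + 2·12 = 26.6; e = 21.6 − 26.6 = -5
N=13: ŷ = 2.6 + 2·13 = 28.6; e = 30.6 − 28.6 = 2
N=14: ŷ = 2.6 + 2·14 = 30.6; e = 34.6 − 30.6 = 4
Largest |e| is 5 at N = 12, residual -5.

N = 12, e = -5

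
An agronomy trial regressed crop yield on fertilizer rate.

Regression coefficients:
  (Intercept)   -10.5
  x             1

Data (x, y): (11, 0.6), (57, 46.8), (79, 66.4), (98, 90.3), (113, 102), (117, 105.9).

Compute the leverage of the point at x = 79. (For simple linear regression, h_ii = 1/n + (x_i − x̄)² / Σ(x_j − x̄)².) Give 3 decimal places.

x̄ = (11 + 57 + 79 + 98 + 113 + 117)/6 = 79.1667
Σ(x − x̄)² = 4646.69 + 491.361 + 0.0277778 + 354.694 + 1144.69 + 1431.36 = 8068.83
h = 1/6 + (-0.166667)²/8068.83 = 0.166667 + 3.4426e-06 = 0.167

h = 0.167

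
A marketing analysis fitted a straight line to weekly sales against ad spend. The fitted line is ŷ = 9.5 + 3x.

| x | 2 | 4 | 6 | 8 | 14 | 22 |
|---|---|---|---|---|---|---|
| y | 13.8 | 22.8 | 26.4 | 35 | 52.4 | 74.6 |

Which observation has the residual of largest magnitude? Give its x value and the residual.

x=2: ŷ = 9.5 + 3·2 = 15.5; r = 13.8 − 15.5 = -1.7
x=4: ŷ = 9.5 + 3·4 = 21.5; r = 22.8 − 21.5 = 1.3
x=6: ŷ = 9.5 + 3·6 = 27.5; r = 26.4 − 27.5 = -1.1
x=8: ŷ = 9.5 + 3·8 = 33.5; r = 35 − 33.5 = 1.5
x=14: ŷ = 9.5 + 3·14 = 51.5; r = 52.4 − 51.5 = 0.9
x=22: ŷ = 9.5 + 3·22 = 75.5; r = 74.6 − 75.5 = -0.9
Largest |r| is 1.7 at x = 2, residual -1.7.

x = 2, r = -1.7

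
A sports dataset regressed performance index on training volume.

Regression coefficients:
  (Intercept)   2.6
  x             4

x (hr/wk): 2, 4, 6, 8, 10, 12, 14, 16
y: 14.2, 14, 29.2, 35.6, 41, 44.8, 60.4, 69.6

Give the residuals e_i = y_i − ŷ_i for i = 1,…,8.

x=2: ŷ = 2.6 + 4·2 = 10.6; e = 14.2 − 10.6 = 3.6
x=4: ŷ = 2.6 + 4·4 = 18.6; e = 14 − 18.6 = -4.6
x=6: ŷ = 2.6 + 4·6 = 26.6; e = 29.2 − 26.6 = 2.6
x=8: ŷ = 2.6 + 4·8 = 34.6; e = 35.6 − 34.6 = 1
x=10: ŷ = 2.6 + 4·10 = 42.6; e = 41 − 42.6 = -1.6
x=12: ŷ = 2.6 + 4·12 = 50.6; e = 44.8 − 50.6 = -5.8
x=14: ŷ = 2.6 + 4·14 = 58.6; e = 60.4 − 58.6 = 1.8
x=16: ŷ = 2.6 + 4·16 = 66.6; e = 69.6 − 66.6 = 3

3.6, -4.6, 2.6, 1, -1.6, -5.8, 1.8, 3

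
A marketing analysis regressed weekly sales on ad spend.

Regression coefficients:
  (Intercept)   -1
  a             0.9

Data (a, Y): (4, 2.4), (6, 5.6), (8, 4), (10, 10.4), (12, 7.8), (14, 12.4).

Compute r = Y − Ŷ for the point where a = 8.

r = -2.2

Ŷ = -1 + 0.9·8 = 6.2
r = 4 − 6.2 = -2.2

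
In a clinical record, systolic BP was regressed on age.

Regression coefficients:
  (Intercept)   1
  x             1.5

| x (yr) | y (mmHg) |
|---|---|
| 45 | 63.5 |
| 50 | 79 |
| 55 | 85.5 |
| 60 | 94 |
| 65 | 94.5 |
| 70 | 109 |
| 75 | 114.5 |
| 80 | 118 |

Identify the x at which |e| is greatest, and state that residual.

x=45: ŷ = 1 + 1.5·45 = 68.5; e = 63.5 − 68.5 = -5
x=50: ŷ = 1 + 1.5·50 = 76; e = 79 − 76 = 3
x=55: ŷ = 1 + 1.5·55 = 83.5; e = 85.5 − 83.5 = 2
x=60: ŷ = 1 + 1.5·60 = 91; e = 94 − 91 = 3
x=65: ŷ = 1 + 1.5·65 = 98.5; e = 94.5 − 98.5 = -4
x=70: ŷ = 1 + 1.5·70 = 106; e = 109 − 106 = 3
x=75: ŷ = 1 + 1.5·75 = 113.5; e = 114.5 − 113.5 = 1
x=80: ŷ = 1 + 1.5·80 = 121; e = 118 − 121 = -3
Largest |e| is 5 at x = 45, residual -5.

x = 45, e = -5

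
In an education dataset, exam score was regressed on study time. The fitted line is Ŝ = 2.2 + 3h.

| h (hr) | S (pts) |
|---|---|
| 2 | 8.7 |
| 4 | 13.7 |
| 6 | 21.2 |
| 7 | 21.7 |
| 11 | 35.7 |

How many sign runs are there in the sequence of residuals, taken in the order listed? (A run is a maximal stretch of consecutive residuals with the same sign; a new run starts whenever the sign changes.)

5 runs

h=2: Ŝ = 2.2 + 3·2 = 8.2; r = 8.7 − 8.2 = 0.5
h=4: Ŝ = 2.2 + 3·4 = 14.2; r = 13.7 − 14.2 = -0.5
h=6: Ŝ = 2.2 + 3·6 = 20.2; r = 21.2 − 20.2 = 1
h=7: Ŝ = 2.2 + 3·7 = 23.2; r = 21.7 − 23.2 = -1.5
h=11: Ŝ = 2.2 + 3·11 = 35.2; r = 35.7 − 35.2 = 0.5
Signs: + − + − +
Runs: +×1, −×1, +×1, −×1, +×1 → 5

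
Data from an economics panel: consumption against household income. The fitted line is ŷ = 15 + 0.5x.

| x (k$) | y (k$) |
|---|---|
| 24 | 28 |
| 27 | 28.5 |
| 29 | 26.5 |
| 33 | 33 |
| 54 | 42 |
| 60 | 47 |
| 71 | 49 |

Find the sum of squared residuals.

SSE = 18.5

x=24: ŷ = 15 + 0.5·24 = 27; e = 28 − 27 = 1
x=27: ŷ = 15 + 0.5·27 = 28.5; e = 28.5 − 28.5 = 0
x=29: ŷ = 15 + 0.5·29 = 29.5; e = 26.5 − 29.5 = -3
x=33: ŷ = 15 + 0.5·33 = 31.5; e = 33 − 31.5 = 1.5
x=54: ŷ = 15 + 0.5·54 = 42; e = 42 − 42 = 0
x=60: ŷ = 15 + 0.5·60 = 45; e = 47 − 45 = 2
x=71: ŷ = 15 + 0.5·71 = 50.5; e = 49 − 50.5 = -1.5
SSE = 1 + 0 + 9 + 2.25 + 0 + 4 + 2.25 = 18.5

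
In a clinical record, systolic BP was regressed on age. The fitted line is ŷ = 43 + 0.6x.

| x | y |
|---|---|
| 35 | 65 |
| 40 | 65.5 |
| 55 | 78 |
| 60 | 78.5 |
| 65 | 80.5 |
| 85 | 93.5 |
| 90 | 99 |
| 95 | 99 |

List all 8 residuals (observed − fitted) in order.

x=35: ŷ = 43 + 0.6·35 = 64; e = 65 − 64 = 1
x=40: ŷ = 43 + 0.6·40 = 67; e = 65.5 − 67 = -1.5
x=55: ŷ = 43 + 0.6·55 = 76; e = 78 − 76 = 2
x=60: ŷ = 43 + 0.6·60 = 79; e = 78.5 − 79 = -0.5
x=65: ŷ = 43 + 0.6·65 = 82; e = 80.5 − 82 = -1.5
x=85: ŷ = 43 + 0.6·85 = 94; e = 93.5 − 94 = -0.5
x=90: ŷ = 43 + 0.6·90 = 97; e = 99 − 97 = 2
x=95: ŷ = 43 + 0.6·95 = 100; e = 99 − 100 = -1

1, -1.5, 2, -0.5, -1.5, -0.5, 2, -1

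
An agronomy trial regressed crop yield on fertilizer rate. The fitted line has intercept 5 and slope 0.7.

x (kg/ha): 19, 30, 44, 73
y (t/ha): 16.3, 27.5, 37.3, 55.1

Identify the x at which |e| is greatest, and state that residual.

x = 19, e = -2

x=19: ŷ = 5 + 0.7·19 = 18.3; e = 16.3 − 18.3 = -2
x=30: ŷ = 5 + 0.7·30 = 26; e = 27.5 − 26 = 1.5
x=44: ŷ = 5 + 0.7·44 = 35.8; e = 37.3 − 35.8 = 1.5
x=73: ŷ = 5 + 0.7·73 = 56.1; e = 55.1 − 56.1 = -1
Largest |e| is 2 at x = 19, residual -2.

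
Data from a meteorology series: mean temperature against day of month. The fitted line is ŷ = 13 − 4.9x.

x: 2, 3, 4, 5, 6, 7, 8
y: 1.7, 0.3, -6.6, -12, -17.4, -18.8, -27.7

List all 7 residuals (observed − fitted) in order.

x=2: ŷ = 13 − 4.9·2 = 3.2; r = 1.7 − 3.2 = -1.5
x=3: ŷ = 13 − 4.9·3 = -1.7; r = 0.3 − (-1.7) = 2
x=4: ŷ = 13 − 4.9·4 = -6.6; r = -6.6 − (-6.6) = 0
x=5: ŷ = 13 − 4.9·5 = -11.5; r = -12 − (-11.5) = -0.5
x=6: ŷ = 13 − 4.9·6 = -16.4; r = -17.4 − (-16.4) = -1
x=7: ŷ = 13 − 4.9·7 = -21.3; r = -18.8 − (-21.3) = 2.5
x=8: ŷ = 13 − 4.9·8 = -26.2; r = -27.7 − (-26.2) = -1.5

-1.5, 2, 0, -0.5, -1, 2.5, -1.5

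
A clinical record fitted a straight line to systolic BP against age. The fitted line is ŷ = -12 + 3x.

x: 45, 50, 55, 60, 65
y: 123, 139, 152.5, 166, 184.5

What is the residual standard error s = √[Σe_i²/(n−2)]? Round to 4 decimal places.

s = 1.5811

x=45: ŷ = -12 + 3·45 = 123; e = 123 − 123 = 0
x=50: ŷ = -12 + 3·50 = 138; e = 139 − 138 = 1
x=55: ŷ = -12 + 3·55 = 153; e = 152.5 − 153 = -0.5
x=60: ŷ = -12 + 3·60 = 168; e = 166 − 168 = -2
x=65: ŷ = -12 + 3·65 = 183; e = 184.5 − 183 = 1.5
SSE = 0 + 1 + 0.25 + 4 + 2.25 = 7.5
s = √(7.5/3) = √2.5 ≈ 1.5811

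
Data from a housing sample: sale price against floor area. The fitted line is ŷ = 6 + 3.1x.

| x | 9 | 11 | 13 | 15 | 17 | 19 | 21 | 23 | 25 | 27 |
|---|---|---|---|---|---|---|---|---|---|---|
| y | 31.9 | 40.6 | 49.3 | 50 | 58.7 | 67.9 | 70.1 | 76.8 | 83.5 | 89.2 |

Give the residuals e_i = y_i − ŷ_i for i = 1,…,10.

x=9: ŷ = 6 + 3.1·9 = 33.9; e = 31.9 − 33.9 = -2
x=11: ŷ = 6 + 3.1·11 = 40.1; e = 40.6 − 40.1 = 0.5
x=13: ŷ = 6 + 3.1·13 = 46.3; e = 49.3 − 46.3 = 3
x=15: ŷ = 6 + 3.1·15 = 52.5; e = 50 − 52.5 = -2.5
x=17: ŷ = 6 + 3.1·17 = 58.7; e = 58.7 − 58.7 = 0
x=19: ŷ = 6 + 3.1·19 = 64.9; e = 67.9 − 64.9 = 3
x=21: ŷ = 6 + 3.1·21 = 71.1; e = 70.1 − 71.1 = -1
x=23: ŷ = 6 + 3.1·23 = 77.3; e = 76.8 − 77.3 = -0.5
x=25: ŷ = 6 + 3.1·25 = 83.5; e = 83.5 − 83.5 = 0
x=27: ŷ = 6 + 3.1·27 = 89.7; e = 89.2 − 89.7 = -0.5

-2, 0.5, 3, -2.5, 0, 3, -1, -0.5, 0, -0.5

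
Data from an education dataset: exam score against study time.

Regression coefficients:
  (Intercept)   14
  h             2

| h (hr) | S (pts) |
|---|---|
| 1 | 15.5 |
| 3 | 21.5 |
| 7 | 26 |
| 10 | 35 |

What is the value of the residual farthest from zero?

h=1: Ŝ = 14 + 2·1 = 16; r = 15.5 − 16 = -0.5
h=3: Ŝ = 14 + 2·3 = 20; r = 21.5 − 20 = 1.5
h=7: Ŝ = 14 + 2·7 = 28; r = 26 − 28 = -2
h=10: Ŝ = 14 + 2·10 = 34; r = 35 − 34 = 1
Largest |r| is 2 at h = 7, residual -2.

r = -2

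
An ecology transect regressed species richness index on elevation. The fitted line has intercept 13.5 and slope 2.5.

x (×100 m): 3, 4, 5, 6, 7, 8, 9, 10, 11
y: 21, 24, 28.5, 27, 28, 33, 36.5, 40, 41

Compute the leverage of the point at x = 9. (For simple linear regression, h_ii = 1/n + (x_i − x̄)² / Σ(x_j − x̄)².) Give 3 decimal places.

x̄ = (3 + 4 + 5 + 6 + 7 + 8 + 9 + 10 + 11)/9 = 7
Σ(x − x̄)² = 16 + 9 + 4 + 1 + 0 + 1 + 4 + 9 + 16 = 60
h = 1/9 + (2)²/60 = 0.111111 + 0.0666667 = 0.178

h = 0.178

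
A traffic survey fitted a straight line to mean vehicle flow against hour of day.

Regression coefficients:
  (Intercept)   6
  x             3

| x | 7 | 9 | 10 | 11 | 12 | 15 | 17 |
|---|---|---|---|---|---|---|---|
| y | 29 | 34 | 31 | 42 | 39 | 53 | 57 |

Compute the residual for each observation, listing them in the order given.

2, 1, -5, 3, -3, 2, 0

x=7: ŷ = 6 + 3·7 = 27; e = 29 − 27 = 2
x=9: ŷ = 6 + 3·9 = 33; e = 34 − 33 = 1
x=10: ŷ = 6 + 3·10 = 36; e = 31 − 36 = -5
x=11: ŷ = 6 + 3·11 = 39; e = 42 − 39 = 3
x=12: ŷ = 6 + 3·12 = 42; e = 39 − 42 = -3
x=15: ŷ = 6 + 3·15 = 51; e = 53 − 51 = 2
x=17: ŷ = 6 + 3·17 = 57; e = 57 − 57 = 0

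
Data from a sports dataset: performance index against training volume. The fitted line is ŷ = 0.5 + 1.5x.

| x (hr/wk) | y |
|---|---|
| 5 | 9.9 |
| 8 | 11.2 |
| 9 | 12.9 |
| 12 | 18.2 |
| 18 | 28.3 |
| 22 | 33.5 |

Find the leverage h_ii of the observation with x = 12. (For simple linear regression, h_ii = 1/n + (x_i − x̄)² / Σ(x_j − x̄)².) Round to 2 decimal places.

h = 0.17

x̄ = (5 + 8 + 9 + 12 + 18 + 22)/6 = 12.3333
Σ(x − x̄)² = 53.7778 + 18.7778 + 11.1111 + 0.111111 + 32.1111 + 93.4444 = 209.333
h = 1/6 + (-0.333333)²/209.333 = 0.166667 + 0.000530786 = 0.17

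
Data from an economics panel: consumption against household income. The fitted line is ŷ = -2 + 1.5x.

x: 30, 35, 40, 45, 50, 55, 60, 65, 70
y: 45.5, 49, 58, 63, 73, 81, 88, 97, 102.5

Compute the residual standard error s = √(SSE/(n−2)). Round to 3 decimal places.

x=30: ŷ = -2 + 1.5·30 = 43; e = 45.5 − 43 = 2.5
x=35: ŷ = -2 + 1.5·35 = 50.5; e = 49 − 50.5 = -1.5
x=40: ŷ = -2 + 1.5·40 = 58; e = 58 − 58 = 0
x=45: ŷ = -2 + 1.5·45 = 65.5; e = 63 − 65.5 = -2.5
x=50: ŷ = -2 + 1.5·50 = 73; e = 73 − 73 = 0
x=55: ŷ = -2 + 1.5·55 = 80.5; e = 81 − 80.5 = 0.5
x=60: ŷ = -2 + 1.5·60 = 88; e = 88 − 88 = 0
x=65: ŷ = -2 + 1.5·65 = 95.5; e = 97 − 95.5 = 1.5
x=70: ŷ = -2 + 1.5·70 = 103; e = 102.5 − 103 = -0.5
SSE = 6.25 + 2.25 + 0 + 6.25 + 0 + 0.25 + 0 + 2.25 + 0.25 = 17.5
s = √(17.5/7) = √2.5 ≈ 1.581

s = 1.581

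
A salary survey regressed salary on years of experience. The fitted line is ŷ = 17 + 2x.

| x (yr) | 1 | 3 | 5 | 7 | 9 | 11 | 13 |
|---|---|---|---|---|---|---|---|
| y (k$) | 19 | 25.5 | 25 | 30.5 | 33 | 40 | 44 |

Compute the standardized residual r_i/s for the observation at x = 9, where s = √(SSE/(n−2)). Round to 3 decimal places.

-1.101

x=1: ŷ = 17 + 2·1 = 19; r = 19 − 19 = 0
x=3: ŷ = 17 + 2·3 = 23; r = 25.5 − 23 = 2.5
x=5: ŷ = 17 + 2·5 = 27; r = 25 − 27 = -2
x=7: ŷ = 17 + 2·7 = 31; r = 30.5 − 31 = -0.5
x=9: ŷ = 17 + 2·9 = 35; r = 33 − 35 = -2
x=11: ŷ = 17 + 2·11 = 39; r = 40 − 39 = 1
x=13: ŷ = 17 + 2·13 = 43; r = 44 − 43 = 1
SSE = 0 + 6.25 + 4 + 0.25 + 4 + 1 + 1 = 16.5
s = √(16.5/5) = 1.81659
r/s = -2 / 1.81659 = -1.101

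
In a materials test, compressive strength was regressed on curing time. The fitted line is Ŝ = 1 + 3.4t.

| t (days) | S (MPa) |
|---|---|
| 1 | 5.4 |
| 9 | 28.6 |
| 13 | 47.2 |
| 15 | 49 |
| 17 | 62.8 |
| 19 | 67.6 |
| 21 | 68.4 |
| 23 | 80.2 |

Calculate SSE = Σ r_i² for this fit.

SSE = 60

t=1: Ŝ = 1 + 3.4·1 = 4.4; r = 5.4 − 4.4 = 1
t=9: Ŝ = 1 + 3.4·9 = 31.6; r = 28.6 − 31.6 = -3
t=13: Ŝ = 1 + 3.4·13 = 45.2; r = 47.2 − 45.2 = 2
t=15: Ŝ = 1 + 3.4·15 = 52; r = 49 − 52 = -3
t=17: Ŝ = 1 + 3.4·17 = 58.8; r = 62.8 − 58.8 = 4
t=19: Ŝ = 1 + 3.4·19 = 65.6; r = 67.6 − 65.6 = 2
t=21: Ŝ = 1 + 3.4·21 = 72.4; r = 68.4 − 72.4 = -4
t=23: Ŝ = 1 + 3.4·23 = 79.2; r = 80.2 − 79.2 = 1
SSE = 1 + 9 + 4 + 9 + 16 + 4 + 16 + 1 = 60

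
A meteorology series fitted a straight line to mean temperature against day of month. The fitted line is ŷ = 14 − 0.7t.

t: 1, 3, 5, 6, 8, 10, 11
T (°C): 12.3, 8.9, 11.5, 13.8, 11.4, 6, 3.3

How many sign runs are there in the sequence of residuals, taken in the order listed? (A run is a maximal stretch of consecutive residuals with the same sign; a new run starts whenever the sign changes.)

t=1: ŷ = 14 − 0.7·1 = 13.3; r = 12.3 − 13.3 = -1
t=3: ŷ = 14 − 0.7·3 = 11.9; r = 8.9 − 11.9 = -3
t=5: ŷ = 14 − 0.7·5 = 10.5; r = 11.5 − 10.5 = 1
t=6: ŷ = 14 − 0.7·6 = 9.8; r = 13.8 − 9.8 = 4
t=8: ŷ = 14 − 0.7·8 = 8.4; r = 11.4 − 8.4 = 3
t=10: ŷ = 14 − 0.7·10 = 7; r = 6 − 7 = -1
t=11: ŷ = 14 − 0.7·11 = 6.3; r = 3.3 − 6.3 = -3
Signs: − − + + + − −
Runs: −×2, +×3, −×2 → 3

3 runs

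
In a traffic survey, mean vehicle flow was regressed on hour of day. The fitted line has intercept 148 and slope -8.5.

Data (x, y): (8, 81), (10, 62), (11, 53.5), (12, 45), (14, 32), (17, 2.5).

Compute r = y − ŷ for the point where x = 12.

r = -1

ŷ = 148 − 8.5·12 = 46
r = 45 − 46 = -1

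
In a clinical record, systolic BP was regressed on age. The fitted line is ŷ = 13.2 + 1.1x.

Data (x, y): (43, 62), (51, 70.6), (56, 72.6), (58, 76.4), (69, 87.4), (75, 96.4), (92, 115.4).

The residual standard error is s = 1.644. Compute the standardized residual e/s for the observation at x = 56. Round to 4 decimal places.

-1.3382

ŷ = 13.2 + 1.1·56 = 74.8
e = 72.6 − 74.8 = -2.2
e/s = -2.2 / 1.644 = -1.3382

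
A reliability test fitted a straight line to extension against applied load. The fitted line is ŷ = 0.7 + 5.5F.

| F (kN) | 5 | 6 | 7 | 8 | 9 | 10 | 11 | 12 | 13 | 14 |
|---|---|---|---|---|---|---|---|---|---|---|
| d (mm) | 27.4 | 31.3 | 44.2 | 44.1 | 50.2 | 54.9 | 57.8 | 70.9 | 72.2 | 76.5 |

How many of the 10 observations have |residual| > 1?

F=5: ŷ = 0.7 + 5.5·5 = 28.2; e = 27.4 − 28.2 = -0.8
F=6: ŷ = 0.7 + 5.5·6 = 33.7; e = 31.3 − 33.7 = -2.4
F=7: ŷ = 0.7 + 5.5·7 = 39.2; e = 44.2 − 39.2 = 5
F=8: ŷ = 0.7 + 5.5·8 = 44.7; e = 44.1 − 44.7 = -0.6
F=9: ŷ = 0.7 + 5.5·9 = 50.2; e = 50.2 − 50.2 = 0
F=10: ŷ = 0.7 + 5.5·10 = 55.7; e = 54.9 − 55.7 = -0.8
F=11: ŷ = 0.7 + 5.5·11 = 61.2; e = 57.8 − 61.2 = -3.4
F=12: ŷ = 0.7 + 5.5·12 = 66.7; e = 70.9 − 66.7 = 4.2
F=13: ŷ = 0.7 + 5.5·13 = 72.2; e = 72.2 − 72.2 = 0
F=14: ŷ = 0.7 + 5.5·14 = 77.7; e = 76.5 − 77.7 = -1.2
|e| > 1: F=6 (|e|=2.4), F=7 (|e|=5), F=11 (|e|=3.4), F=12 (|e|=4.2), F=14 (|e|=1.2) → 5

5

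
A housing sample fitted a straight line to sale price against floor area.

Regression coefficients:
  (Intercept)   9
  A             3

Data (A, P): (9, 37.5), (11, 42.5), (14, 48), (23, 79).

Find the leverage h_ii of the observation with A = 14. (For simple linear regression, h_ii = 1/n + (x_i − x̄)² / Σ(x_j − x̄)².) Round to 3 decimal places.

h = 0.251

Ā = (9 + 11 + 14 + 23)/4 = 14.25
Σ(A − Ā)² = 27.5625 + 10.5625 + 0.0625 + 76.5625 = 114.75
h = 1/4 + (-0.25)²/114.75 = 0.25 + 0.000544662 = 0.251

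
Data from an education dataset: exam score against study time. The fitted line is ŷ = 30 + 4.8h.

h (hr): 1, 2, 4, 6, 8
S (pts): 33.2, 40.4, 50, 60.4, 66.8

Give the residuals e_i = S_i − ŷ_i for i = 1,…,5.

-1.6, 0.8, 0.8, 1.6, -1.6

h=1: ŷ = 30 + 4.8·1 = 34.8; e = 33.2 − 34.8 = -1.6
h=2: ŷ = 30 + 4.8·2 = 39.6; e = 40.4 − 39.6 = 0.8
h=4: ŷ = 30 + 4.8·4 = 49.2; e = 50 − 49.2 = 0.8
h=6: ŷ = 30 + 4.8·6 = 58.8; e = 60.4 − 58.8 = 1.6
h=8: ŷ = 30 + 4.8·8 = 68.4; e = 66.8 − 68.4 = -1.6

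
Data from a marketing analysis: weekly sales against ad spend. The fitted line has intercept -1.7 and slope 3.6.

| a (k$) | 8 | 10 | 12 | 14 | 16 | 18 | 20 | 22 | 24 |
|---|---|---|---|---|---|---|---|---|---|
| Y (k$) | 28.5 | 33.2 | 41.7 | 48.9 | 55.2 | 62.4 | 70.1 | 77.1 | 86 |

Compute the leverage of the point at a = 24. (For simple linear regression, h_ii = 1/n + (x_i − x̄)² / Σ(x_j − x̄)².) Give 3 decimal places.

h = 0.378

ā = (8 + 10 + 12 + 14 + 16 + 18 + 20 + 22 + 24)/9 = 16
Σ(a − ā)² = 64 + 36 + 16 + 4 + 0 + 4 + 16 + 36 + 64 = 240
h = 1/9 + (8)²/240 = 0.111111 + 0.266667 = 0.378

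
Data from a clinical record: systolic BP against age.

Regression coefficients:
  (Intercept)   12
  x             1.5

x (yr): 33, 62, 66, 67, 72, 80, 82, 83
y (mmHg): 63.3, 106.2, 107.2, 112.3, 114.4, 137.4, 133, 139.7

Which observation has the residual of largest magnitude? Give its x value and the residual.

x = 72, e = -5.6

x=33: ŷ = 12 + 1.5·33 = 61.5; e = 63.3 − 61.5 = 1.8
x=62: ŷ = 12 + 1.5·62 = 105; e = 106.2 − 105 = 1.2
x=66: ŷ = 12 + 1.5·66 = 111; e = 107.2 − 111 = -3.8
x=67: ŷ = 12 + 1.5·67 = 112.5; e = 112.3 − 112.5 = -0.2
x=72: ŷ = 12 + 1.5·72 = 120; e = 114.4 − 120 = -5.6
x=80: ŷ = 12 + 1.5·80 = 132; e = 137.4 − 132 = 5.4
x=82: ŷ = 12 + 1.5·82 = 135; e = 133 − 135 = -2
x=83: ŷ = 12 + 1.5·83 = 136.5; e = 139.7 − 136.5 = 3.2
Largest |e| is 5.6 at x = 72, residual -5.6.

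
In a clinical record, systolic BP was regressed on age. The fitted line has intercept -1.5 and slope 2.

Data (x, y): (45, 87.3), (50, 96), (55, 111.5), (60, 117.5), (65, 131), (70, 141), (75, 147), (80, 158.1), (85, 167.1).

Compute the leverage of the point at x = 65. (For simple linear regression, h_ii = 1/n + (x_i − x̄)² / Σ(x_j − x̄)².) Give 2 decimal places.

h = 0.11

x̄ = (45 + 50 + 55 + 60 + 65 + 70 + 75 + 80 + 85)/9 = 65
Σ(x − x̄)² = 400 + 225 + 100 + 25 + 0 + 25 + 100 + 225 + 400 = 1500
h = 1/9 + (0)²/1500 = 0.111111 + 0 = 0.11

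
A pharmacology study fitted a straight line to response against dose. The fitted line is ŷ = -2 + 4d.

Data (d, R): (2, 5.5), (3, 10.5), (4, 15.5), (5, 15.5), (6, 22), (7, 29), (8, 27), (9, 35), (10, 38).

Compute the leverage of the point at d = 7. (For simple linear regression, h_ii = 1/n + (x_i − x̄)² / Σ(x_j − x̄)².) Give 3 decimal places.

d̄ = (2 + 3 + 4 + 5 + 6 + 7 + 8 + 9 + 10)/9 = 6
Σ(d − d̄)² = 16 + 9 + 4 + 1 + 0 + 1 + 4 + 9 + 16 = 60
h = 1/9 + (1)²/60 = 0.111111 + 0.0166667 = 0.128

h = 0.128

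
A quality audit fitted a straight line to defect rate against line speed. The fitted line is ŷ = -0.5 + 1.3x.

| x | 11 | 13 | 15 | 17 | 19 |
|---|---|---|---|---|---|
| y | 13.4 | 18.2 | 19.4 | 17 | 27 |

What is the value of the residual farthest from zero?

r = -4.6

x=11: ŷ = -0.5 + 1.3·11 = 13.8; r = 13.4 − 13.8 = -0.4
x=13: ŷ = -0.5 + 1.3·13 = 16.4; r = 18.2 − 16.4 = 1.8
x=15: ŷ = -0.5 + 1.3·15 = 19; r = 19.4 − 19 = 0.4
x=17: ŷ = -0.5 + 1.3·17 = 21.6; r = 17 − 21.6 = -4.6
x=19: ŷ = -0.5 + 1.3·19 = 24.2; r = 27 − 24.2 = 2.8
Largest |r| is 4.6 at x = 17, residual -4.6.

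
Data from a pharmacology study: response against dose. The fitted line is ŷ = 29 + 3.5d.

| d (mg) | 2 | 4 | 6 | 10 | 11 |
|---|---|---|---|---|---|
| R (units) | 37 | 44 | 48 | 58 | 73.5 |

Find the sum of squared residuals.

d=2: ŷ = 29 + 3.5·2 = 36; e = 37 − 36 = 1
d=4: ŷ = 29 + 3.5·4 = 43; e = 44 − 43 = 1
d=6: ŷ = 29 + 3.5·6 = 50; e = 48 − 50 = -2
d=10: ŷ = 29 + 3.5·10 = 64; e = 58 − 64 = -6
d=11: ŷ = 29 + 3.5·11 = 67.5; e = 73.5 − 67.5 = 6
SSE = 1 + 1 + 4 + 36 + 36 = 78

SSE = 78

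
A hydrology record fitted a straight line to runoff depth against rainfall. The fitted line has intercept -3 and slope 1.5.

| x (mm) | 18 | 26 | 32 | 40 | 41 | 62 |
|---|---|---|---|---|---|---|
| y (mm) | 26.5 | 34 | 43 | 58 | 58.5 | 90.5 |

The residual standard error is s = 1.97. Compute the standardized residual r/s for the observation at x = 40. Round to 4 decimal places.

0.5076

ŷ = -3 + 1.5·40 = 57
r = 58 − 57 = 1
r/s = 1 / 1.97 = 0.5076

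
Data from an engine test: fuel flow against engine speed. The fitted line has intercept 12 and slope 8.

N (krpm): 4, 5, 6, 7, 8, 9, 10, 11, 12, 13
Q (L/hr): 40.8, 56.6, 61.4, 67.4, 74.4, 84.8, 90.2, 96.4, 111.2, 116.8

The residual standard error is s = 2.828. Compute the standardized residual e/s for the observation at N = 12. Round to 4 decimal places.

1.1315

ŷ = 12 + 8·12 = 108
e = 111.2 − 108 = 3.2
e/s = 3.2 / 2.828 = 1.1315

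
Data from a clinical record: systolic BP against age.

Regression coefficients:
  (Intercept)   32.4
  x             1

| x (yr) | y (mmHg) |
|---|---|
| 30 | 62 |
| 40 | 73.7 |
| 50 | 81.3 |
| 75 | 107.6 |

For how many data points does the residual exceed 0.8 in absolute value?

x=30: ŷ = 32.4 + 30 = 62.4; e = 62 − 62.4 = -0.4
x=40: ŷ = 32.4 + 40 = 72.4; e = 73.7 − 72.4 = 1.3
x=50: ŷ = 32.4 + 50 = 82.4; e = 81.3 − 82.4 = -1.1
x=75: ŷ = 32.4 + 75 = 107.4; e = 107.6 − 107.4 = 0.2
|e| > 0.8: x=40 (|e|=1.3), x=50 (|e|=1.1) → 2

2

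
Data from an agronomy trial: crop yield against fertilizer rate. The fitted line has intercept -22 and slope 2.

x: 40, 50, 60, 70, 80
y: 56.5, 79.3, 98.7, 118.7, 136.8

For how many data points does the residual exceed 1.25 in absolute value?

2

x=40: ŷ = -22 + 2·40 = 58; r = 56.5 − 58 = -1.5
x=50: ŷ = -22 + 2·50 = 78; r = 79.3 − 78 = 1.3
x=60: ŷ = -22 + 2·60 = 98; r = 98.7 − 98 = 0.7
x=70: ŷ = -22 + 2·70 = 118; r = 118.7 − 118 = 0.7
x=80: ŷ = -22 + 2·80 = 138; r = 136.8 − 138 = -1.2
|r| > 1.25: x=40 (|r|=1.5), x=50 (|r|=1.3) → 2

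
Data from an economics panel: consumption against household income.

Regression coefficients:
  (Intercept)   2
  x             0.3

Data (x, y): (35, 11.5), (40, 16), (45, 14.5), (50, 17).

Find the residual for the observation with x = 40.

e = 2

ŷ = 2 + 0.3·40 = 14
e = 16 − 14 = 2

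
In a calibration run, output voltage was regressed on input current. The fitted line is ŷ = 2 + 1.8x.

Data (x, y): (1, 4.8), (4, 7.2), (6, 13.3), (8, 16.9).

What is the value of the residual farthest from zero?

r = -2

x=1: ŷ = 2 + 1.8·1 = 3.8; r = 4.8 − 3.8 = 1
x=4: ŷ = 2 + 1.8·4 = 9.2; r = 7.2 − 9.2 = -2
x=6: ŷ = 2 + 1.8·6 = 12.8; r = 13.3 − 12.8 = 0.5
x=8: ŷ = 2 + 1.8·8 = 16.4; r = 16.9 − 16.4 = 0.5
Largest |r| is 2 at x = 4, residual -2.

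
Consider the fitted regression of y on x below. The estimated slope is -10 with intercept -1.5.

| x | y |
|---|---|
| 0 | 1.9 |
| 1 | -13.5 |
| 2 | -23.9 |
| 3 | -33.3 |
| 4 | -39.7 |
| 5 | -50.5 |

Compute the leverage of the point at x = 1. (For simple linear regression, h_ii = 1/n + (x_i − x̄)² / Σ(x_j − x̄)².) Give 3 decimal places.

h = 0.295

x̄ = (0 + 1 + 2 + 3 + 4 + 5)/6 = 2.5
Σ(x − x̄)² = 6.25 + 2.25 + 0.25 + 0.25 + 2.25 + 6.25 = 17.5
h = 1/6 + (-1.5)²/17.5 = 0.166667 + 0.128571 = 0.295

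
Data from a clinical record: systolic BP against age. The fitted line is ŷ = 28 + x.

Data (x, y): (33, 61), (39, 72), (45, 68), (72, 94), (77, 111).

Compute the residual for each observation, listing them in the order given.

x=33: ŷ = 28 + 33 = 61; r = 61 − 61 = 0
x=39: ŷ = 28 + 39 = 67; r = 72 − 67 = 5
x=45: ŷ = 28 + 45 = 73; r = 68 − 73 = -5
x=72: ŷ = 28 + 72 = 100; r = 94 − 100 = -6
x=77: ŷ = 28 + 77 = 105; r = 111 − 105 = 6

0, 5, -5, -6, 6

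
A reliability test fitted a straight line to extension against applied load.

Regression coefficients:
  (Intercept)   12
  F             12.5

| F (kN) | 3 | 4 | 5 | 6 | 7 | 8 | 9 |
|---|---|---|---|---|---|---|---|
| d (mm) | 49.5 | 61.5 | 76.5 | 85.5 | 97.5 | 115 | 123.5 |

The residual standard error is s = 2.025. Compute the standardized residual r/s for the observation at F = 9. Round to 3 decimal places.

-0.494

ŷ = 12 + 12.5·9 = 124.5
r = 123.5 − 124.5 = -1
r/s = -1 / 2.025 = -0.494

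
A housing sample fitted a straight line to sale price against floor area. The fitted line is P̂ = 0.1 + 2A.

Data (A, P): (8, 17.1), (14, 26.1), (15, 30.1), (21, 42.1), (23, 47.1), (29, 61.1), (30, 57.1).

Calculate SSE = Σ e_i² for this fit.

SSE = 24

A=8: P̂ = 0.1 + 2·8 = 16.1; e = 17.1 − 16.1 = 1
A=14: P̂ = 0.1 + 2·14 = 28.1; e = 26.1 − 28.1 = -2
A=15: P̂ = 0.1 + 2·15 = 30.1; e = 30.1 − 30.1 = 0
A=21: P̂ = 0.1 + 2·21 = 42.1; e = 42.1 − 42.1 = 0
A=23: P̂ = 0.1 + 2·23 = 46.1; e = 47.1 − 46.1 = 1
A=29: P̂ = 0.1 + 2·29 = 58.1; e = 61.1 − 58.1 = 3
A=30: P̂ = 0.1 + 2·30 = 60.1; e = 57.1 − 60.1 = -3
SSE = 1 + 4 + 0 + 0 + 1 + 9 + 9 = 24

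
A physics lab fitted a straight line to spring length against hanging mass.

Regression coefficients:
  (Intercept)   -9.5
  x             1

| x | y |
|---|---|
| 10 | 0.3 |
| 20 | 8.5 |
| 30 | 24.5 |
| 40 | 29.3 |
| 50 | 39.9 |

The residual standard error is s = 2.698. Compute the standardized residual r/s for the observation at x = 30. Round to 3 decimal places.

ŷ = -9.5 + 30 = 20.5
r = 24.5 − 20.5 = 4
r/s = 4 / 2.698 = 1.483

1.483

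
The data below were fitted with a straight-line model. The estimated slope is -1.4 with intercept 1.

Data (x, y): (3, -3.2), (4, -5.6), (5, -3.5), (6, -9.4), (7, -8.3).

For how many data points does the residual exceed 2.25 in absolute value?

x=3: ŷ = 1 − 1.4·3 = -3.2; r = -3.2 − (-3.2) = 0
x=4: ŷ = 1 − 1.4·4 = -4.6; r = -5.6 − (-4.6) = -1
x=5: ŷ = 1 − 1.4·5 = -6; r = -3.5 − (-6) = 2.5
x=6: ŷ = 1 − 1.4·6 = -7.4; r = -9.4 − (-7.4) = -2
x=7: ŷ = 1 − 1.4·7 = -8.8; r = -8.3 − (-8.8) = 0.5
|r| > 2.25: x=5 (|r|=2.5) → 1

1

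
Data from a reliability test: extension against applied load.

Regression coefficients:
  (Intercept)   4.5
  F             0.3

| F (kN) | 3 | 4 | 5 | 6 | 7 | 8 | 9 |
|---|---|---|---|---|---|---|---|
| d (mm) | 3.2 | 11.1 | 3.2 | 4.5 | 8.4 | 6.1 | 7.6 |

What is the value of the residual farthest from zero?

e = 5.4

F=3: ŷ = 4.5 + 0.3·3 = 5.4; e = 3.2 − 5.4 = -2.2
F=4: ŷ = 4.5 + 0.3·4 = 5.7; e = 11.1 − 5.7 = 5.4
F=5: ŷ = 4.5 + 0.3·5 = 6; e = 3.2 − 6 = -2.8
F=6: ŷ = 4.5 + 0.3·6 = 6.3; e = 4.5 − 6.3 = -1.8
F=7: ŷ = 4.5 + 0.3·7 = 6.6; e = 8.4 − 6.6 = 1.8
F=8: ŷ = 4.5 + 0.3·8 = 6.9; e = 6.1 − 6.9 = -0.8
F=9: ŷ = 4.5 + 0.3·9 = 7.2; e = 7.6 − 7.2 = 0.4
Largest |e| is 5.4 at F = 4, residual 5.4.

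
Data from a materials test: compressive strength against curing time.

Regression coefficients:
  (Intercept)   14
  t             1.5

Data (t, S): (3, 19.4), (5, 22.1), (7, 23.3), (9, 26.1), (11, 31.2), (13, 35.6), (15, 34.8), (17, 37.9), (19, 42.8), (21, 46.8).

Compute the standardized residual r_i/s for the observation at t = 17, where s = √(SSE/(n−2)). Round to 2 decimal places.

-1.11

t=3: ŷ = 14 + 1.5·3 = 18.5; r = 19.4 − 18.5 = 0.9
t=5: ŷ = 14 + 1.5·5 = 21.5; r = 22.1 − 21.5 = 0.6
t=7: ŷ = 14 + 1.5·7 = 24.5; r = 23.3 − 24.5 = -1.2
t=9: ŷ = 14 + 1.5·9 = 27.5; r = 26.1 − 27.5 = -1.4
t=11: ŷ = 14 + 1.5·11 = 30.5; r = 31.2 − 30.5 = 0.7
t=13: ŷ = 14 + 1.5·13 = 33.5; r = 35.6 − 33.5 = 2.1
t=15: ŷ = 14 + 1.5·15 = 36.5; r = 34.8 − 36.5 = -1.7
t=17: ŷ = 14 + 1.5·17 = 39.5; r = 37.9 − 39.5 = -1.6
t=19: ŷ = 14 + 1.5·19 = 42.5; r = 42.8 − 42.5 = 0.3
t=21: ŷ = 14 + 1.5·21 = 45.5; r = 46.8 − 45.5 = 1.3
SSE = 0.81 + 0.36 + 1.44 + 1.96 + 0.49 + 4.41 + 2.89 + 2.56 + 0.09 + 1.69 = 16.7
s = √(16.7/8) = 1.44482
r/s = -1.6 / 1.44482 = -1.11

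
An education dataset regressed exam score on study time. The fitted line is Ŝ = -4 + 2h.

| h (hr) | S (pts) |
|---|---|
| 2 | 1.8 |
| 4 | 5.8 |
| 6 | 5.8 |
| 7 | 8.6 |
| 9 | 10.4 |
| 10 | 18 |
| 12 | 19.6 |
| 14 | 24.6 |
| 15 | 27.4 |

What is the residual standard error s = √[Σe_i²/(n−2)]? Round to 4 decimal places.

h=2: Ŝ = -4 + 2·2 = 0; e = 1.8 − 0 = 1.8
h=4: Ŝ = -4 + 2·4 = 4; e = 5.8 − 4 = 1.8
h=6: Ŝ = -4 + 2·6 = 8; e = 5.8 − 8 = -2.2
h=7: Ŝ = -4 + 2·7 = 10; e = 8.6 − 10 = -1.4
h=9: Ŝ = -4 + 2·9 = 14; e = 10.4 − 14 = -3.6
h=10: Ŝ = -4 + 2·10 = 16; e = 18 − 16 = 2
h=12: Ŝ = -4 + 2·12 = 20; e = 19.6 − 20 = -0.4
h=14: Ŝ = -4 + 2·14 = 24; e = 24.6 − 24 = 0.6
h=15: Ŝ = -4 + 2·15 = 26; e = 27.4 − 26 = 1.4
SSE = 3.24 + 3.24 + 4.84 + 1.96 + 12.96 + 4 + 0.16 + 0.36 + 1.96 = 32.72
s = √(32.72/7) = √4.67429 ≈ 2.1620

s = 2.1620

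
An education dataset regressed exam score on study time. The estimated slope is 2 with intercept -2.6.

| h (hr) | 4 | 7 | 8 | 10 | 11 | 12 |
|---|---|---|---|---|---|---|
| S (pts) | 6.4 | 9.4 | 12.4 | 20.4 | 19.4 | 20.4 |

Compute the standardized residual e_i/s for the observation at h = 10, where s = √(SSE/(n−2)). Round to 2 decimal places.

1.50

h=4: Ŝ = -2.6 + 2·4 = 5.4; e = 6.4 − 5.4 = 1
h=7: Ŝ = -2.6 + 2·7 = 11.4; e = 9.4 − 11.4 = -2
h=8: Ŝ = -2.6 + 2·8 = 13.4; e = 12.4 − 13.4 = -1
h=10: Ŝ = -2.6 + 2·10 = 17.4; e = 20.4 − 17.4 = 3
h=11: Ŝ = -2.6 + 2·11 = 19.4; e = 19.4 − 19.4 = 0
h=12: Ŝ = -2.6 + 2·12 = 21.4; e = 20.4 − 21.4 = -1
SSE = 1 + 4 + 1 + 9 + 0 + 1 = 16
s = √(16/4) = 2
e/s = 3 / 2 = 1.50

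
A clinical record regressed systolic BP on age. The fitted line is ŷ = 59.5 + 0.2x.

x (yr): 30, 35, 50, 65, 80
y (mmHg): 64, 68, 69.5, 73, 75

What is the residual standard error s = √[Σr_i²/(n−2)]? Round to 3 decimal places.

s = 1.291

x=30: ŷ = 59.5 + 0.2·30 = 65.5; r = 64 − 65.5 = -1.5
x=35: ŷ = 59.5 + 0.2·35 = 66.5; r = 68 − 66.5 = 1.5
x=50: ŷ = 59.5 + 0.2·50 = 69.5; r = 69.5 − 69.5 = 0
x=65: ŷ = 59.5 + 0.2·65 = 72.5; r = 73 − 72.5 = 0.5
x=80: ŷ = 59.5 + 0.2·80 = 75.5; r = 75 − 75.5 = -0.5
SSE = 2.25 + 2.25 + 0 + 0.25 + 0.25 = 5
s = √(5/3) = √1.66667 ≈ 1.291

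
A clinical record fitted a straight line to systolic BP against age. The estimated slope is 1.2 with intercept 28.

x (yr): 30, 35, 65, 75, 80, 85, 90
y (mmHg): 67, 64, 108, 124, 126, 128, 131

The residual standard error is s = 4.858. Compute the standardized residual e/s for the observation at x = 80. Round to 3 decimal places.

ŷ = 28 + 1.2·80 = 124
e = 126 − 124 = 2
e/s = 2 / 4.858 = 0.412

0.412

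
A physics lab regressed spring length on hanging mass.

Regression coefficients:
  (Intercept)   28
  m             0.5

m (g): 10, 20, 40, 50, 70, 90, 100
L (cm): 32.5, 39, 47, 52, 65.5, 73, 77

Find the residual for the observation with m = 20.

L̂ = 28 + 0.5·20 = 38
e = 39 − 38 = 1

e = 1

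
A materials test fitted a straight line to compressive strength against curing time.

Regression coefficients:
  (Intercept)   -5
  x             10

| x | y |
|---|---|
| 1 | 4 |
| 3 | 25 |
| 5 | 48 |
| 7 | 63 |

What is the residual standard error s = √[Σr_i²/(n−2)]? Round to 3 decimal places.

s = 2.646

x=1: ŷ = -5 + 10·1 = 5; r = 4 − 5 = -1
x=3: ŷ = -5 + 10·3 = 25; r = 25 − 25 = 0
x=5: ŷ = -5 + 10·5 = 45; r = 48 − 45 = 3
x=7: ŷ = -5 + 10·7 = 65; r = 63 − 65 = -2
SSE = 1 + 0 + 9 + 4 = 14
s = √(14/2) = √7 ≈ 2.646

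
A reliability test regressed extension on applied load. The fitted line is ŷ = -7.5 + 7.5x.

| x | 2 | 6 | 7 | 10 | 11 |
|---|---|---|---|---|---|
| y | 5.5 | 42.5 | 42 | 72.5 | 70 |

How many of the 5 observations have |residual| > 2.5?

x=2: ŷ = -7.5 + 7.5·2 = 7.5; e = 5.5 − 7.5 = -2
x=6: ŷ = -7.5 + 7.5·6 = 37.5; e = 42.5 − 37.5 = 5
x=7: ŷ = -7.5 + 7.5·7 = 45; e = 42 − 45 = -3
x=10: ŷ = -7.5 + 7.5·10 = 67.5; e = 72.5 − 67.5 = 5
x=11: ŷ = -7.5 + 7.5·11 = 75; e = 70 − 75 = -5
|e| > 2.5: x=6 (|e|=5), x=7 (|e|=3), x=10 (|e|=5), x=11 (|e|=5) → 4

4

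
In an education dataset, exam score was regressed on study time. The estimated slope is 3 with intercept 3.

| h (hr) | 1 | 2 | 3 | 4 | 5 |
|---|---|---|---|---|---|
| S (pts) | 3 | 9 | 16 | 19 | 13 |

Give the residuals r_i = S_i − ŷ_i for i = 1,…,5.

h=1: ŷ = 3 + 3·1 = 6; r = 3 − 6 = -3
h=2: ŷ = 3 + 3·2 = 9; r = 9 − 9 = 0
h=3: ŷ = 3 + 3·3 = 12; r = 16 − 12 = 4
h=4: ŷ = 3 + 3·4 = 15; r = 19 − 15 = 4
h=5: ŷ = 3 + 3·5 = 18; r = 13 − 18 = -5

-3, 0, 4, 4, -5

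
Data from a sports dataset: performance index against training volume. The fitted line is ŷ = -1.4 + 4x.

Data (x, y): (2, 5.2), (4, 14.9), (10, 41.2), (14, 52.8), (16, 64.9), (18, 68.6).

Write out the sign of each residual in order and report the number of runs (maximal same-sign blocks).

5 runs

x=2: ŷ = -1.4 + 4·2 = 6.6; e = 5.2 − 6.6 = -1.4
x=4: ŷ = -1.4 + 4·4 = 14.6; e = 14.9 − 14.6 = 0.3
x=10: ŷ = -1.4 + 4·10 = 38.6; e = 41.2 − 38.6 = 2.6
x=14: ŷ = -1.4 + 4·14 = 54.6; e = 52.8 − 54.6 = -1.8
x=16: ŷ = -1.4 + 4·16 = 62.6; e = 64.9 − 62.6 = 2.3
x=18: ŷ = -1.4 + 4·18 = 70.6; e = 68.6 − 70.6 = -2
Signs: − + + − + −
Runs: −×1, +×2, −×1, +×1, −×1 → 5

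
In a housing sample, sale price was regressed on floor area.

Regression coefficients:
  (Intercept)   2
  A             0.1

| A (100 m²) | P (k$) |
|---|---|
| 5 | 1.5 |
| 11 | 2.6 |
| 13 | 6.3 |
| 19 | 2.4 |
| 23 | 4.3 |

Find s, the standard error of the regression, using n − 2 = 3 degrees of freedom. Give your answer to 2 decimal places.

s = 2.04

A=5: ŷ = 2 + 0.1·5 = 2.5; r = 1.5 − 2.5 = -1
A=11: ŷ = 2 + 0.1·11 = 3.1; r = 2.6 − 3.1 = -0.5
A=13: ŷ = 2 + 0.1·13 = 3.3; r = 6.3 − 3.3 = 3
A=19: ŷ = 2 + 0.1·19 = 3.9; r = 2.4 − 3.9 = -1.5
A=23: ŷ = 2 + 0.1·23 = 4.3; r = 4.3 − 4.3 = 0
SSE = 1 + 0.25 + 9 + 2.25 + 0 = 12.5
s = √(12.5/3) = √4.16667 ≈ 2.04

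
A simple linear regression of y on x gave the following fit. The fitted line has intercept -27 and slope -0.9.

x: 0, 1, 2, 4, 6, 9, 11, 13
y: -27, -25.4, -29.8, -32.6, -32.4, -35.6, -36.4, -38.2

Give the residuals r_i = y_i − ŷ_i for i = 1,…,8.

0, 2.5, -1, -2, 0, -0.5, 0.5, 0.5

x=0: ŷ = -27 − 0.9·0 = -27; r = -27 − (-27) = 0
x=1: ŷ = -27 − 0.9·1 = -27.9; r = -25.4 − (-27.9) = 2.5
x=2: ŷ = -27 − 0.9·2 = -28.8; r = -29.8 − (-28.8) = -1
x=4: ŷ = -27 − 0.9·4 = -30.6; r = -32.6 − (-30.6) = -2
x=6: ŷ = -27 − 0.9·6 = -32.4; r = -32.4 − (-32.4) = 0
x=9: ŷ = -27 − 0.9·9 = -35.1; r = -35.6 − (-35.1) = -0.5
x=11: ŷ = -27 − 0.9·11 = -36.9; r = -36.4 − (-36.9) = 0.5
x=13: ŷ = -27 − 0.9·13 = -38.7; r = -38.2 − (-38.7) = 0.5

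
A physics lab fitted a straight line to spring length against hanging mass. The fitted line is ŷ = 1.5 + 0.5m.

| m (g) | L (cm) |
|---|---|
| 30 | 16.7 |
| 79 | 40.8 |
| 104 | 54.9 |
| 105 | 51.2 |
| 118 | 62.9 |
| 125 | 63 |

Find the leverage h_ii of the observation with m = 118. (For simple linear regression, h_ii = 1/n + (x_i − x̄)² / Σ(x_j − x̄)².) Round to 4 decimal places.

m̄ = (30 + 79 + 104 + 105 + 118 + 125)/6 = 93.5
Σ(m − m̄)² = 4032.25 + 210.25 + 110.25 + 132.25 + 600.25 + 992.25 = 6077.5
h = 1/6 + (24.5)²/6077.5 = 0.166667 + 0.0987659 = 0.2654

h = 0.2654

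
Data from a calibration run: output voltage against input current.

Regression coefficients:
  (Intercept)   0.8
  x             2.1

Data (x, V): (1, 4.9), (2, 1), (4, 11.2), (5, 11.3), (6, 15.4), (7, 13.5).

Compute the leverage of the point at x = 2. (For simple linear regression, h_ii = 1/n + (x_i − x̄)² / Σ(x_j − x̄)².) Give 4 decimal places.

x̄ = (1 + 2 + 4 + 5 + 6 + 7)/6 = 4.16667
Σ(x − x̄)² = 10.0278 + 4.69444 + 0.0277778 + 0.694444 + 3.36111 + 8.02778 = 26.8333
h = 1/6 + (-2.16667)²/26.8333 = 0.166667 + 0.174948 = 0.3416

h = 0.3416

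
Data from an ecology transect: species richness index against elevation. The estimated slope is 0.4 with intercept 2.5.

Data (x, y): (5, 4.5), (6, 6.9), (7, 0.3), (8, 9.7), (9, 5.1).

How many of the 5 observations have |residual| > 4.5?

1

x=5: ŷ = 2.5 + 0.4·5 = 4.5; r = 4.5 − 4.5 = 0
x=6: ŷ = 2.5 + 0.4·6 = 4.9; r = 6.9 − 4.9 = 2
x=7: ŷ = 2.5 + 0.4·7 = 5.3; r = 0.3 − 5.3 = -5
x=8: ŷ = 2.5 + 0.4·8 = 5.7; r = 9.7 − 5.7 = 4
x=9: ŷ = 2.5 + 0.4·9 = 6.1; r = 5.1 − 6.1 = -1
|r| > 4.5: x=7 (|r|=5) → 1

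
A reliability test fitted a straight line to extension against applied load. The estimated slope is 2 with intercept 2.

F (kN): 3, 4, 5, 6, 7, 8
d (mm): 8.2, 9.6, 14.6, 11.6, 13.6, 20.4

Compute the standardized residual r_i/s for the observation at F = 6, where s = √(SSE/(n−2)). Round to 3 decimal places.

-0.975

F=3: d̂ = 2 + 2·3 = 8; r = 8.2 − 8 = 0.2
F=4: d̂ = 2 + 2·4 = 10; r = 9.6 − 10 = -0.4
F=5: d̂ = 2 + 2·5 = 12; r = 14.6 − 12 = 2.6
F=6: d̂ = 2 + 2·6 = 14; r = 11.6 − 14 = -2.4
F=7: d̂ = 2 + 2·7 = 16; r = 13.6 − 16 = -2.4
F=8: d̂ = 2 + 2·8 = 18; r = 20.4 − 18 = 2.4
SSE = 0.04 + 0.16 + 6.76 + 5.76 + 5.76 + 5.76 = 24.24
s = √(24.24/4) = 2.46171
r/s = -2.4 / 2.46171 = -0.975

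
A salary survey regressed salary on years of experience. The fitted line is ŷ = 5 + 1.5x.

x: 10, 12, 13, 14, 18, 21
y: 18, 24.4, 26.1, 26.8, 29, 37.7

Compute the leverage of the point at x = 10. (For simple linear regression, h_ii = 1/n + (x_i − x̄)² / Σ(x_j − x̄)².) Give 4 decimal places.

h = 0.4280

x̄ = (10 + 12 + 13 + 14 + 18 + 21)/6 = 14.6667
Σ(x − x̄)² = 21.7778 + 7.11111 + 2.77778 + 0.444444 + 11.1111 + 40.1111 = 83.3333
h = 1/6 + (-4.66667)²/83.3333 = 0.166667 + 0.261333 = 0.4280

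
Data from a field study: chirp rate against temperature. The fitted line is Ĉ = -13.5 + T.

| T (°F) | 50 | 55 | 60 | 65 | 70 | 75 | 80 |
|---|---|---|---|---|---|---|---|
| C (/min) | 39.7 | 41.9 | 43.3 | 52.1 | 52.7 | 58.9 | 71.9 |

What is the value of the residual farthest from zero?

T=50: Ĉ = -13.5 + 50 = 36.5; r = 39.7 − 36.5 = 3.2
T=55: Ĉ = -13.5 + 55 = 41.5; r = 41.9 − 41.5 = 0.4
T=60: Ĉ = -13.5 + 60 = 46.5; r = 43.3 − 46.5 = -3.2
T=65: Ĉ = -13.5 + 65 = 51.5; r = 52.1 − 51.5 = 0.6
T=70: Ĉ = -13.5 + 70 = 56.5; r = 52.7 − 56.5 = -3.8
T=75: Ĉ = -13.5 + 75 = 61.5; r = 58.9 − 61.5 = -2.6
T=80: Ĉ = -13.5 + 80 = 66.5; r = 71.9 − 66.5 = 5.4
Largest |r| is 5.4 at T = 80, residual 5.4.

r = 5.4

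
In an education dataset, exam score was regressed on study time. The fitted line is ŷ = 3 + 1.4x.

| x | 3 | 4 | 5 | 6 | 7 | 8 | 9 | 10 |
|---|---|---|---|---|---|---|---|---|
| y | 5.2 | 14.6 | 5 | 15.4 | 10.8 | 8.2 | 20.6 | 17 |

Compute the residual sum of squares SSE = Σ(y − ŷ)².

SSE = 146

x=3: ŷ = 3 + 1.4·3 = 7.2; r = 5.2 − 7.2 = -2
x=4: ŷ = 3 + 1.4·4 = 8.6; r = 14.6 − 8.6 = 6
x=5: ŷ = 3 + 1.4·5 = 10; r = 5 − 10 = -5
x=6: ŷ = 3 + 1.4·6 = 11.4; r = 15.4 − 11.4 = 4
x=7: ŷ = 3 + 1.4·7 = 12.8; r = 10.8 − 12.8 = -2
x=8: ŷ = 3 + 1.4·8 = 14.2; r = 8.2 − 14.2 = -6
x=9: ŷ = 3 + 1.4·9 = 15.6; r = 20.6 − 15.6 = 5
x=10: ŷ = 3 + 1.4·10 = 17; r = 17 − 17 = 0
SSE = 4 + 36 + 25 + 16 + 4 + 36 + 25 + 0 = 146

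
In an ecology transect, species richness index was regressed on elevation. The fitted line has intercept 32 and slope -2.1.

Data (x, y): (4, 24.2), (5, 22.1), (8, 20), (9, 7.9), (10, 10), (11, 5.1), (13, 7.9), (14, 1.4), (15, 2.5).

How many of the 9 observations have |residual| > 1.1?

6

x=4: ŷ = 32 − 2.1·4 = 23.6; r = 24.2 − 23.6 = 0.6
x=5: ŷ = 32 − 2.1·5 = 21.5; r = 22.1 − 21.5 = 0.6
x=8: ŷ = 32 − 2.1·8 = 15.2; r = 20 − 15.2 = 4.8
x=9: ŷ = 32 − 2.1·9 = 13.1; r = 7.9 − 13.1 = -5.2
x=10: ŷ = 32 − 2.1·10 = 11; r = 10 − 11 = -1
x=11: ŷ = 32 − 2.1·11 = 8.9; r = 5.1 − 8.9 = -3.8
x=13: ŷ = 32 − 2.1·13 = 4.7; r = 7.9 − 4.7 = 3.2
x=14: ŷ = 32 − 2.1·14 = 2.6; r = 1.4 − 2.6 = -1.2
x=15: ŷ = 32 − 2.1·15 = 0.5; r = 2.5 − 0.5 = 2
|r| > 1.1: x=8 (|r|=4.8), x=9 (|r|=5.2), x=11 (|r|=3.8), x=13 (|r|=3.2), x=14 (|r|=1.2), x=15 (|r|=2) → 6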